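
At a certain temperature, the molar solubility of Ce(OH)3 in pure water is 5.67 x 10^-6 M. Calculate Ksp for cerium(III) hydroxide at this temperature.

Ksp = 2.79 × 10^-20

Ce(OH)3(s) ⇌ Ce^3+(aq) + 3 OH^-(aq)
For each mole of Ce(OH)3 that dissolves: [Ce^3+] = s, [OH^-] = 3s.
Ksp = [Ce^3+][OH^-]^3
So Ksp = s × (3s)^3 = 27s^4
With s = 5.67 × 10^-6: Ksp = 2.79 × 10^-20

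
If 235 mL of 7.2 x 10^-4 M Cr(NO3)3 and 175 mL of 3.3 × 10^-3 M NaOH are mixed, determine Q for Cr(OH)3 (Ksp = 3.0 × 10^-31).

1.2e-12

Total volume = 235 + 175 = 410 mL.
[Cr^3+] = 7.2 × 10^-4 × (235/410) = 4.13 × 10^-4 M
[OH^-] = 3.3 × 10^-3 × (175/410) = 1.41 x 10^-3 M
Cr(OH)3(s) <=> Cr^3+(aq) + 3 OH^-(aq), so Q = [Cr^3+][OH^-]^3
Q = (4.13 × 10^-4)(1.41 × 10^-3)^3 = 1.2 x 10^-12
Q > Ksp, so Cr(OH)3 will precipitate.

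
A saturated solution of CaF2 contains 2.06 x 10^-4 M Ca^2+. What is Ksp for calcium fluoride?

CaF2(s) ⇌ Ca^2+(aq) + 2 F^-(aq)
Stoichiometry gives [F^-] = (2/1)[Ca^2+] = 4.120 x 10^-4 M.
Ksp = [Ca^2+][F^-]^2
Ksp = 2.06 × 10^-4 × (4.120 x 10^-4)^2 = 3.50 × 10^-11

Ksp ≈ 3.50 × 10^-11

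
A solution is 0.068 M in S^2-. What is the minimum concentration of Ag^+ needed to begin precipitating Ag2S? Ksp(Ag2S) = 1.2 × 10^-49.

Ag2S(s) <=> 2 Ag^+ + S^2-
Ksp = [Ag^+]^2[S^2-]
Precipitation begins when Q = Ksp. With [S^2-] = 0.068 M:
1.2 × 10^-49 = (0.068) × [Ag^+]^2
[Ag^+] = (1.2 × 10^-49 / 6.8 x 10^-2)^(1/2) = 1.3 × 10^-24 M

[Ag^+] = 1.3e-24 M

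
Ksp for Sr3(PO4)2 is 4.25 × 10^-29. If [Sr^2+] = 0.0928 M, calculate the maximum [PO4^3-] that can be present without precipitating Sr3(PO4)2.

[PO4^3-] = 2.31e-13 M

Sr3(PO4)2(s) ⇌ 3 Sr^2+ + 2 PO4^3-
Ksp = [Sr^2+]^3[PO4^3-]^2
Precipitation begins when Q = Ksp. With [Sr^2+] = 0.0928 M:
4.25 × 10^-29 = (0.0928)^3 × [PO4^3-]^2
[PO4^3-] = (4.25 × 10^-29 / 7.992 x 10^-4)^(1/2) = 2.31 × 10^-13 M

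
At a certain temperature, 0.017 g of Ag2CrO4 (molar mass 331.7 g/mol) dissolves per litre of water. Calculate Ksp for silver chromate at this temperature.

Molar solubility s = (1.7 × 10^-2 g/L) / (331.7 g/mol) = 5.13 x 10^-5 M.
Ag2CrO4(s) ⇌ 2 Ag^+ + CrO4^2-
With molar solubility s: [Ag^+] = 2s, [CrO4^2-] = s.
Ksp = [Ag^+]^2[CrO4^2-]
So Ksp = (2s)^2 × s = 4s^3
With s = 5.13 x 10^-5: Ksp = 5.4 × 10^-13

Ksp ≈ 5.4 × 10^-13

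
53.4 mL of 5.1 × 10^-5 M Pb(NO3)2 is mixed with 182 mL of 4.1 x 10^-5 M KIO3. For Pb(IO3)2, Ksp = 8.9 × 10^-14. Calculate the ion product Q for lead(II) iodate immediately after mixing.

Total volume = 53.4 + 182 = 235.4 mL.
[Pb^2+] = 5.1 × 10^-5 × (53.4/235.4) = 1.16 × 10^-5 M
[IO3^-] = 4.1 × 10^-5 × (182/235.4) = 3.17 × 10^-5 M
Pb(IO3)2(s) <=> Pb^2+(aq) + 2 IO3^-(aq), so Q = [Pb^2+][IO3^-]^2
Q = (1.16 × 10^-5)(3.17 × 10^-5)^2 = 1.2 x 10^-14
Q < Ksp, so no precipitate of Pb(IO3)2 forms.

1.2 × 10^-14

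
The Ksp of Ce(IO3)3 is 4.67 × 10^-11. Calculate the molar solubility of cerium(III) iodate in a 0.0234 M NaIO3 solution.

Ce(IO3)3(s) ⇌ Ce^3+(aq) + 3 IO3^-(aq)
Ksp = [Ce^3+][IO3^-]^3
Let s = moles of Ce(IO3)3 that dissolve per litre. [Ce^3+] = s, [IO3^-] = 0.0234 + 3s ≈ 0.0234 (Ksp is small, so little additional dissolves).
Ksp ≈ s × (0.0234)^3
s = 3.64 x 10^-6 M
Check: 3s = 1.1 × 10^-5 ≪ 0.0234, so the approximation is valid.

3.64 × 10^-6 M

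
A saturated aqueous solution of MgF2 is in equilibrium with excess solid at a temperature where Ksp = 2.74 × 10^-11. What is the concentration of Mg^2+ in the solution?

MgF2(s) <=> Mg^2+(aq) + 2 F^-(aq)
Ksp = [Mg^2+][F^-]^2
With molar solubility s: [Mg^2+] = s, [F^-] = 2s.
Substituting: Ksp = s(2s)^2 = 4s^3
Solving, s = (2.74 × 10^-11/4)^(1/3) = 1.899 x 10^-4 M
[Mg^2+] = s = 1.90 × 10^-4 M

[Mg^2+] = 1.90e-4 M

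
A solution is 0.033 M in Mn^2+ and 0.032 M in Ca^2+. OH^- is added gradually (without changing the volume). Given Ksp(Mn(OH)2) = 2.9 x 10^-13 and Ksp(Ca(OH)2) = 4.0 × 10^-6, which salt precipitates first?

Mn(OH)2

Precipitation of each salt starts when its ion product equals its Ksp.
For Mn(OH)2: 2.9 x 10^-13 = 0.033 × [OH^-]^2  ⇒  [OH^-] = 3.0 x 10^-6 M.
For Ca(OH)2: 4.0 × 10^-6 = 0.032 × [OH^-]^2  ⇒  [OH^-] = 1.1 × 10^-2 M.
The salt with the lower threshold [OH^-] precipitates first: Mn(OH)2.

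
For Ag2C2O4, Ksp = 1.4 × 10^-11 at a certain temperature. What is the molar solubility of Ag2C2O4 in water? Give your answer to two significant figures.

1.5e-4 M

Ag2C2O4(s) ⇌ 2 Ag^+ + C2O4^2-
Ksp = [Ag^+]^2[C2O4^2-]
For each mole of Ag2C2O4 that dissolves: [Ag^+] = 2s, [C2O4^2-] = s.
So Ksp = (2s)^2 × s = 4s^3
Solving, s = (1.4 × 10^-11/4)^(1/3) = 1.5 × 10^-4 M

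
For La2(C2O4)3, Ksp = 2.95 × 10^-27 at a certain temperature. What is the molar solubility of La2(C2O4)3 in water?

s ≈ 1.94 × 10^-6 M

La2(C2O4)3(s) ⇌ 2 La^3+ + 3 C2O4^2-
Ksp = [La^3+]^2[C2O4^2-]^3
For each mole of La2(C2O4)3 that dissolves: [La^3+] = 2s, [C2O4^2-] = 3s.
Ksp = (2s)^2(3s)^3 = 108s^5
s = (2.95 × 10^-27 / 108)^(1/5) = 1.94 x 10^-6 M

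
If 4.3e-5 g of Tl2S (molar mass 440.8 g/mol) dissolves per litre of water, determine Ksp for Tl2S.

Ksp = 3.7 × 10^-21

Molar solubility s = (4.3 x 10^-5 g/L) / (440.8 g/mol) = 9.75 × 10^-8 M.
Tl2S(s) ⇌ 2 Tl^+(aq) + S^2-(aq)
For each mole of Tl2S that dissolves: [Tl^+] = 2s, [S^2-] = s.
Ksp = [Tl^+]^2[S^2-]
Ksp = (2s)^2s = 4s^3
Ksp = 4 × (9.75 x 10^-8)^3 = 3.7 × 10^-21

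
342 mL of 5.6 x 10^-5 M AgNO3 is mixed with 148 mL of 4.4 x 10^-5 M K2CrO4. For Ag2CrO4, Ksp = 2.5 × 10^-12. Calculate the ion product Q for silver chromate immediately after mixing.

Total volume = 342 + 148 = 490 mL.
[Ag^+] = 5.6 × 10^-5 × (342/490) = 3.91 × 10^-5 M
[CrO4^2-] = 4.4 x 10^-5 × (148/490) = 1.33 × 10^-5 M
Ag2CrO4(s) ⇌ 2 Ag^+(aq) + CrO4^2-(aq), so Q = [Ag^+]^2[CrO4^2-]
Q = (3.91 × 10^-5)^2(1.33 × 10^-5) = 2.0 x 10^-14
Q < Ksp, so no precipitate of Ag2CrO4 forms.

2.0 × 10^-14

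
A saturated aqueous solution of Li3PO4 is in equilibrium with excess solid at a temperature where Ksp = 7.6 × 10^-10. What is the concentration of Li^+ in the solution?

6.9 × 10^-3 M

Li3PO4(s) ⇌ 3 Li^+(aq) + PO4^3-(aq)
Ksp = [Li^+]^3[PO4^3-]
Let s = molar solubility. Then [Li^+] = 3s and [PO4^3-] = s.
So Ksp = (3s)^3 × s = 27s^4
Solving, s = (7.6 × 10^-10/27)^(1/4) = 2.30 × 10^-3 M
[Li^+] = 3s = 6.9 × 10^-3 M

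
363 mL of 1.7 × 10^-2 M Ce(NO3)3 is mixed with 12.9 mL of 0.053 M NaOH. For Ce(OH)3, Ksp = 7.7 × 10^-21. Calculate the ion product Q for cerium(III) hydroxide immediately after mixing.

Total volume = 363 + 12.9 = 375.9 mL.
[Ce^3+] = 1.7 x 10^-2 × (363/375.9) = 1.64 × 10^-2 M
[OH^-] = 5.3 × 10^-2 × (12.9/375.9) = 1.82 × 10^-3 M
Ce(OH)3(s) ⇌ Ce^3+ + 3 OH^-, so Q = [Ce^3+][OH^-]^3
Q = (1.64 x 10^-2)(1.82 × 10^-3)^3 = 9.9 × 10^-11
Q > Ksp, so Ce(OH)3 will precipitate.

Q ≈ 9.9 × 10^-11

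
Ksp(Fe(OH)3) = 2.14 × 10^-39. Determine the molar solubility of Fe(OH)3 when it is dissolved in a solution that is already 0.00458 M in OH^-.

s ≈ 2.23 × 10^-32 M

Fe(OH)3(s) <=> Fe^3+ + 3 OH^-
Ksp = [Fe^3+][OH^-]^3
Let s be the molar solubility in this solution. [Fe^3+] = s, [OH^-] = 0.00458 + 3s ≈ 0.00458 (common-ion effect: OH^- is already 0.00458 M).
Ksp ≈ s × (0.00458)^3
s = 2.23 × 10^-32 M
Check: 3s = 6.7 x 10^-32 ≪ 0.00458, so the approximation is valid.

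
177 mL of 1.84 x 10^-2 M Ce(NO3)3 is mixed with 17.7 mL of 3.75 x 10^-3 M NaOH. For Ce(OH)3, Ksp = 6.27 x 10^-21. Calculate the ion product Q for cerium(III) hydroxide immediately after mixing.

Total volume = 177 + 17.7 = 194.7 mL.
[Ce^3+] = 1.84 × 10^-2 × (177/194.7) = 1.673 × 10^-2 M
[OH^-] = 3.75 × 10^-3 × (17.7/194.7) = 3.409 × 10^-4 M
Ce(OH)3(s) ⇌ Ce^3+ + 3 OH^-, so Q = [Ce^3+][OH^-]^3
Q = (1.673 x 10^-2)(3.409 × 10^-4)^3 = 6.63 × 10^-13
Q > Ksp, so Ce(OH)3 will precipitate.

6.63 × 10^-13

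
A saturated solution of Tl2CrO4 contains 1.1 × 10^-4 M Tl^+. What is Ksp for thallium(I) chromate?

Tl2CrO4(s) ⇌ 2 Tl^+ + CrO4^2-
Stoichiometry gives [CrO4^2-] = (1/2)[Tl^+] = 5.50 × 10^-5 M.
Ksp = [Tl^+]^2[CrO4^2-]
Ksp = (1.1 × 10^-4)^2 × 5.50 × 10^-5 = 6.7 × 10^-13

6.7 × 10^-13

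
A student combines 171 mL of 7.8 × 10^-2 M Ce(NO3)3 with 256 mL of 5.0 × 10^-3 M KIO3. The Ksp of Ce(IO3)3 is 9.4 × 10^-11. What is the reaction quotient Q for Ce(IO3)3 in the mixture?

Q = 8.4 x 10^-10

Total volume = 171 + 256 = 427 mL.
[Ce^3+] = 7.8 × 10^-2 × (171/427) = 3.12 × 10^-2 M
[IO3^-] = 5.0 x 10^-3 × (256/427) = 3.00 × 10^-3 M
Ce(IO3)3(s) ⇌ Ce^3+ + 3 IO3^-, so Q = [Ce^3+][IO3^-]^3
Q = (3.12 × 10^-2)(3.00 × 10^-3)^3 = 8.4 x 10^-10
Q > Ksp, so Ce(IO3)3 will precipitate.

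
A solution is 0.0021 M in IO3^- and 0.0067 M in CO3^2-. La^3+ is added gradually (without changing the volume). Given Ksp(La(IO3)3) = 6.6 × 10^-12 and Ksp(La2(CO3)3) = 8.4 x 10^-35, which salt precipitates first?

La2(CO3)3

Each salt begins to precipitate when Q = Ksp, i.e. when [La^3+] reaches its threshold.
For La(IO3)3: 6.6 × 10^-12 = (0.0021)^3 × [La^3+]  ⇒  [La^3+] = 7.1 × 10^-4 M.
For La2(CO3)3: 8.4 x 10^-35 = (0.0067)^3 × [La^3+]^2  ⇒  [La^3+] = 1.7 x 10^-14 M.
The salt with the lower threshold [La^3+] precipitates first: La2(CO3)3.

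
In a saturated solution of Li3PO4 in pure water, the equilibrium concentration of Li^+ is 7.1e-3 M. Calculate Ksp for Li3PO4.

Ksp = 8.5 × 10^-10

Li3PO4(s) ⇌ 3 Li^+(aq) + PO4^3-(aq)
Stoichiometry gives [PO4^3-] = (1/3)[Li^+] = 2.37 x 10^-3 M.
Ksp = [Li^+]^3[PO4^3-]
Ksp = (7.1 × 10^-3)^3 × 2.37 × 10^-3 = 8.5 × 10^-10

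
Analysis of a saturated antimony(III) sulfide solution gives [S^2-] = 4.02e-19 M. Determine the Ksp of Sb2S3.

4.67e-93

Sb2S3(s) ⇌ 2 Sb^3+ + 3 S^2-
Stoichiometry gives [Sb^3+] = (2/3)[S^2-] = 2.680 × 10^-19 M.
Ksp = [Sb^3+]^2[S^2-]^3
Ksp = (2.680 × 10^-19)^2 × (4.02 × 10^-19)^3 = 4.67 × 10^-93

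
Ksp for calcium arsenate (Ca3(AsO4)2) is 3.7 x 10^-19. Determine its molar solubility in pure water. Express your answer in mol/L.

8.1 × 10^-5 M

Ca3(AsO4)2(s) ⇌ 3 Ca^2+ + 2 AsO4^3-
Ksp = [Ca^2+]^3[AsO4^3-]^2
With molar solubility s: [Ca^2+] = 3s, [AsO4^3-] = 2s.
Substituting: Ksp = (3s)^3(2s)^2 = 108s^5
s = (3.7 x 10^-19 / 108)^(1/5) = 8.1 × 10^-5 M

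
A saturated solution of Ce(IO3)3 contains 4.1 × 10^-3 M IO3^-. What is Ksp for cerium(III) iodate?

9.4 x 10^-11

Ce(IO3)3(s) ⇌ Ce^3+ + 3 IO3^-
Stoichiometry gives [Ce^3+] = (1/3)[IO3^-] = 1.37 × 10^-3 M.
Ksp = [Ce^3+][IO3^-]^3
Ksp = 1.37 x 10^-3 × (4.1 × 10^-3)^3 = 9.4 x 10^-11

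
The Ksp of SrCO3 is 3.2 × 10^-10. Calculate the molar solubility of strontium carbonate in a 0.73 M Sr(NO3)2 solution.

SrCO3(s) ⇌ Sr^2+(aq) + CO3^2-(aq)
Ksp = [Sr^2+][CO3^2-]
Let s = moles of SrCO3 that dissolve per litre. [Sr^2+] = 0.73 + s ≈ 0.73, [CO3^2-] = s (Ksp is small, so little additional dissolves).
Ksp ≈ 0.73 × s
s = 4.4 × 10^-10 M
Check: s = 4.4 × 10^-10 ≪ 0.73, so the approximation is valid.

s ≈ 4.4 × 10^-10 M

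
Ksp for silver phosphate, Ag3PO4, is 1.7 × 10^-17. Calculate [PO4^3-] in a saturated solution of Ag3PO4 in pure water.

Ag3PO4(s) ⇌ 3 Ag^+(aq) + PO4^3-(aq)
Ksp = [Ag^+]^3[PO4^3-]
If s mol/L of Ag3PO4 dissolves, [Ag^+] = 3s and [PO4^3-] = s.
Ksp = (3s)^3s = 27s^4
Solving, s = (1.7 × 10^-17/27)^(1/4) = 2.82 × 10^-5 M
[PO4^3-] = s = 2.8 × 10^-5 M

[PO4^3-] ≈ 2.8 x 10^-5 M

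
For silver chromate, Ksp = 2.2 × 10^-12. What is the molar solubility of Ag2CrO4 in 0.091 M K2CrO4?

Ag2CrO4(s) ⇌ 2 Ag^+(aq) + CrO4^2-(aq)
Ksp = [Ag^+]^2[CrO4^2-]
If s mol/L dissolves here, [Ag^+] = 2s, [CrO4^2-] = 0.091 + s ≈ 0.091 (Ksp is small, so little additional dissolves).
Ksp ≈ (2s)^2 × 0.091
s = 2.5 x 10^-6 M
Check: s = 2.5 x 10^-6 ≪ 0.091, so the approximation is valid.

s = 2.5 × 10^-6 M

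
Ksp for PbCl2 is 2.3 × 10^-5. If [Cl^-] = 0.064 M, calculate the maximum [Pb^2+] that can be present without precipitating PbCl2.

PbCl2(s) ⇌ Pb^2+(aq) + 2 Cl^-(aq)
Ksp = [Pb^2+][Cl^-]^2
Precipitation begins when Q = Ksp. With [Cl^-] = 0.064 M:
2.3 × 10^-5 = (0.064)^2 × [Pb^2+]
[Pb^2+] = (2.3 × 10^-5 / 4.10 × 10^-3) = 5.6 × 10^-3 M

[Pb^2+] = 5.6 × 10^-3 M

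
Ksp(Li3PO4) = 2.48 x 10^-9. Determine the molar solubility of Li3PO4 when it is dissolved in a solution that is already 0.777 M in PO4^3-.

s = 4.91e-4 M

Li3PO4(s) ⇌ 3 Li^+(aq) + PO4^3-(aq)
Ksp = [Li^+]^3[PO4^3-]
Let s be the molar solubility in this solution. [Li^+] = 3s, [PO4^3-] = 0.777 + s ≈ 0.777 (Ksp is small, so little additional dissolves).
Ksp ≈ (3s)^3 × 0.777
s = 4.91 × 10^-4 M
Check: s = 4.9 x 10^-4 ≪ 0.777, so the approximation is valid.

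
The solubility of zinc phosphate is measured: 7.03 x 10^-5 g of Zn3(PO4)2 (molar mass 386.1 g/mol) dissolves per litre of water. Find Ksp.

Molar solubility s = (7.03 x 10^-5 g/L) / (386.1 g/mol) = 1.821 × 10^-7 M.
Zn3(PO4)2(s) ⇌ 3 Zn^2+ + 2 PO4^3-
If s mol/L of Zn3(PO4)2 dissolves, [Zn^2+] = 3s and [PO4^3-] = 2s.
Ksp = [Zn^2+]^3[PO4^3-]^2
Ksp = (3s)^3(2s)^2 = 108s^5
Ksp = 108 × (1.821 x 10^-7)^5 = 2.16 × 10^-32

Ksp ≈ 2.16 × 10^-32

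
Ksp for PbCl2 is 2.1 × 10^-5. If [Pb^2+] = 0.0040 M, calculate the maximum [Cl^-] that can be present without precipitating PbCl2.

7.2 × 10^-2 M

PbCl2(s) <=> Pb^2+(aq) + 2 Cl^-(aq)
Ksp = [Pb^2+][Cl^-]^2
Precipitation begins when Q = Ksp. With [Pb^2+] = 0.0040 M:
2.1 × 10^-5 = (0.0040) × [Cl^-]^2
[Cl^-] = (2.1 × 10^-5 / 4.0 × 10^-3)^(1/2) = 7.2 x 10^-2 M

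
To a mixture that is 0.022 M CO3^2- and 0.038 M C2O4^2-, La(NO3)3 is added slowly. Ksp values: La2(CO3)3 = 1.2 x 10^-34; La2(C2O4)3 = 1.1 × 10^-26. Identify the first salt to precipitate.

La2(CO3)3

Each salt begins to precipitate when Q = Ksp, i.e. when [La^3+] reaches its threshold.
For La2(CO3)3: 1.2 x 10^-34 = (0.022)^3 × [La^3+]^2  ⇒  [La^3+] = 3.4 × 10^-15 M.
For La2(C2O4)3: 1.1 × 10^-26 = (0.038)^3 × [La^3+]^2  ⇒  [La^3+] = 1.4 × 10^-11 M.
The salt with the lower threshold [La^3+] precipitates first: La2(CO3)3.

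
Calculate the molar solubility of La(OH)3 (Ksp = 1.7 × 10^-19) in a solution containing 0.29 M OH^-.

La(OH)3(s) ⇌ La^3+ + 3 OH^-
Ksp = [La^3+][OH^-]^3
Let s be the molar solubility in this solution. [La^3+] = s, [OH^-] = 0.29 + 3s ≈ 0.29 (common-ion effect: OH^- is already 0.29 M).
Ksp ≈ s × (0.29)^3
s = 7.0 x 10^-18 M
Check: 3s = 2.1 x 10^-17 ≪ 0.29, so the approximation is valid.

s = 7.0e-18 M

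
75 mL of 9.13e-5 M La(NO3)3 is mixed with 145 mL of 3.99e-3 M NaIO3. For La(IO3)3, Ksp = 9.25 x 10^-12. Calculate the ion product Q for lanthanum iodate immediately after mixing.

Total volume = 75 + 145 = 220 mL.
[La^3+] = 9.13 × 10^-5 × (75/220) = 3.113 x 10^-5 M
[IO3^-] = 3.99 x 10^-3 × (145/220) = 2.630 x 10^-3 M
La(IO3)3(s) ⇌ La^3+(aq) + 3 IO3^-(aq), so Q = [La^3+][IO3^-]^3
Q = (3.113 x 10^-5)(2.630 × 10^-3)^3 = 5.66 x 10^-13
Q < Ksp, so no precipitate of La(IO3)3 forms.

5.66 × 10^-13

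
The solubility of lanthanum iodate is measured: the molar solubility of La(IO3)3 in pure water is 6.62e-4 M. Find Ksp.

Ksp = 5.19 × 10^-12

La(IO3)3(s) ⇌ La^3+ + 3 IO3^-
Let s = molar solubility. Then [La^3+] = s and [IO3^-] = 3s.
Ksp = [La^3+][IO3^-]^3
Ksp = s(3s)^3 = 27s^4
With s = 6.62 × 10^-4: Ksp = 5.19 × 10^-12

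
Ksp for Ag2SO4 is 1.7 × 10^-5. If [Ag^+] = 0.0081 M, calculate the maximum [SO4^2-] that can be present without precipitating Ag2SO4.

2.6e-1 M

Ag2SO4(s) <=> 2 Ag^+ + SO4^2-
Ksp = [Ag^+]^2[SO4^2-]
Precipitation begins when Q = Ksp. With [Ag^+] = 0.0081 M:
1.7 × 10^-5 = (0.0081)^2 × [SO4^2-]
[SO4^2-] = (1.7 × 10^-5 / 6.56 × 10^-5) = 2.6 × 10^-1 M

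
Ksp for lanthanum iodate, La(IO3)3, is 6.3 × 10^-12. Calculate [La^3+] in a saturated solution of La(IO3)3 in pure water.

[La^3+] = 7.0 x 10^-4 M

La(IO3)3(s) ⇌ La^3+(aq) + 3 IO3^-(aq)
Ksp = [La^3+][IO3^-]^3
With molar solubility s: [La^3+] = s, [IO3^-] = 3s.
Ksp = s(3s)^3 = 27s^4
s^4 = 6.3 × 10^-12 / 27, so s = 6.95 × 10^-4 M
[La^3+] = s = 7.0 x 10^-4 M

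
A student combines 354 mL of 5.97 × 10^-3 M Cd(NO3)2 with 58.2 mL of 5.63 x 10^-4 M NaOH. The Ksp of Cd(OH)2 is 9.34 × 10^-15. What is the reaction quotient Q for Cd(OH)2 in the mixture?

Total volume = 354 + 58.2 = 412.2 mL.
[Cd^2+] = 5.97 x 10^-3 × (354/412.2) = 5.127 × 10^-3 M
[OH^-] = 5.63 × 10^-4 × (58.2/412.2) = 7.949 x 10^-5 M
Cd(OH)2(s) ⇌ Cd^2+(aq) + 2 OH^-(aq), so Q = [Cd^2+][OH^-]^2
Q = (5.127 x 10^-3)(7.949 × 10^-5)^2 = 3.24 × 10^-11
Q > Ksp, so Cd(OH)2 will precipitate.

3.24e-11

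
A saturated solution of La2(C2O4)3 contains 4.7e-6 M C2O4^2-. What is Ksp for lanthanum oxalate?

Ksp = 1.0 × 10^-27

La2(C2O4)3(s) ⇌ 2 La^3+(aq) + 3 C2O4^2-(aq)
Stoichiometry gives [La^3+] = (2/3)[C2O4^2-] = 3.13 × 10^-6 M.
Ksp = [La^3+]^2[C2O4^2-]^3
Ksp = (3.13 × 10^-6)^2 × (4.7 × 10^-6)^3 = 1.0 × 10^-27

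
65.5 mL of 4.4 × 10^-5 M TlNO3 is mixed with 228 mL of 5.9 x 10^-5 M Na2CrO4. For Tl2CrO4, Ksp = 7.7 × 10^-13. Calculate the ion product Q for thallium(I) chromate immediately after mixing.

Total volume = 65.5 + 228 = 293.5 mL.
[Tl^+] = 4.4 x 10^-5 × (65.5/293.5) = 9.82 x 10^-6 M
[CrO4^2-] = 5.9 x 10^-5 × (228/293.5) = 4.58 × 10^-5 M
Tl2CrO4(s) ⇌ 2 Tl^+ + CrO4^2-, so Q = [Tl^+]^2[CrO4^2-]
Q = (9.82 × 10^-6)^2(4.58 x 10^-5) = 4.4 × 10^-15
Q < Ksp, so no precipitate of Tl2CrO4 forms.

Q = 4.4 × 10^-15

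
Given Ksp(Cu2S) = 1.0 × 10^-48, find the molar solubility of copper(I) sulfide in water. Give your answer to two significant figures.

Cu2S(s) <=> 2 Cu^+(aq) + S^2-(aq)
Ksp = [Cu^+]^2[S^2-]
Let s = molar solubility. Then [Cu^+] = 2s and [S^2-] = s.
Ksp = (2s)^2s = 4s^3
Solving, s = (1.0 × 10^-48/4)^(1/3) = 6.3 x 10^-17 M

s ≈ 6.3 × 10^-17 M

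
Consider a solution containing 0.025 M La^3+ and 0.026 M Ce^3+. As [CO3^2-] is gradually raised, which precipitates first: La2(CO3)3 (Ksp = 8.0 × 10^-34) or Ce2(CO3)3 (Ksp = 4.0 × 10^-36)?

Ce2(CO3)3

Precipitation of each salt starts when its ion product equals its Ksp.
For La2(CO3)3: 8.0 × 10^-34 = (0.025)^2 × [CO3^2-]^3  ⇒  [CO3^2-] = 1.1 × 10^-10 M.
For Ce2(CO3)3: 4.0 × 10^-36 = (0.026)^2 × [CO3^2-]^3  ⇒  [CO3^2-] = 1.8 × 10^-11 M.
The salt with the lower threshold [CO3^2-] precipitates first: Ce2(CO3)3.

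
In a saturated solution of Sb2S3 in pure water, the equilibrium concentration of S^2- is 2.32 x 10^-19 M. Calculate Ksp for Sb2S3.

Sb2S3(s) ⇌ 2 Sb^3+ + 3 S^2-
Stoichiometry gives [Sb^3+] = (2/3)[S^2-] = 1.547 x 10^-19 M.
Ksp = [Sb^3+]^2[S^2-]^3
Ksp = (1.547 × 10^-19)^2 × (2.32 x 10^-19)^3 = 2.99 x 10^-94

Ksp = 2.99e-94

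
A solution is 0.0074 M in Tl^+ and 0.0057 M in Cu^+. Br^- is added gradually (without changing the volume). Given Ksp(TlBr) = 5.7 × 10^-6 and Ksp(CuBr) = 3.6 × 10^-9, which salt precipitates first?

CuBr

Precipitation of each salt starts when its ion product equals its Ksp.
For TlBr: 5.7 × 10^-6 = 0.0074 × [Br^-]  ⇒  [Br^-] = 7.7 x 10^-4 M.
For CuBr: 3.6 × 10^-9 = 0.0057 × [Br^-]  ⇒  [Br^-] = 6.3 × 10^-7 M.
The salt with the lower threshold [Br^-] precipitates first: CuBr.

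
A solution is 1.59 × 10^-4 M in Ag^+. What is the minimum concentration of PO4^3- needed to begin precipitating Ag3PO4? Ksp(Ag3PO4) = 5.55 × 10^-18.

Ag3PO4(s) <=> 3 Ag^+(aq) + PO4^3-(aq)
Ksp = [Ag^+]^3[PO4^3-]
Precipitation begins when Q = Ksp. With [Ag^+] = 1.59 × 10^-4 M:
5.55 × 10^-18 = (1.59 × 10^-4)^3 × [PO4^3-]
[PO4^3-] = (5.55 × 10^-18 / 4.020 × 10^-12) = 1.38 x 10^-6 M

1.38 x 10^-6 M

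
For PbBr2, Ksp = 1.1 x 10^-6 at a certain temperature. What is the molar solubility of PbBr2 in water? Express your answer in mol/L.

s = 6.5 x 10^-3 M

PbBr2(s) ⇌ Pb^2+(aq) + 2 Br^-(aq)
Ksp = [Pb^2+][Br^-]^2
If s mol/L of PbBr2 dissolves, [Pb^2+] = s and [Br^-] = 2s.
Ksp = s(2s)^2 = 4s^3
s = (1.1 x 10^-6 / 4)^(1/3) = 6.5 × 10^-3 M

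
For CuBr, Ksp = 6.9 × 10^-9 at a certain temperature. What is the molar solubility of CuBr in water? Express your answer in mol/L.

s = 8.3 x 10^-5 M

CuBr(s) <=> Cu^+ + Br^-
Ksp = [Cu^+][Br^-]
If s mol/L of CuBr dissolves, [Cu^+] = s and [Br^-] = s.
Ksp = (s)(s) = s^2
s = (6.9 × 10^-9)^(1/2) = 8.3 x 10^-5 M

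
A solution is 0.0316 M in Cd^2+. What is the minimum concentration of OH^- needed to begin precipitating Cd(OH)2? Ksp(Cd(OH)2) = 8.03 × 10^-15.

Cd(OH)2(s) ⇌ Cd^2+ + 2 OH^-
Ksp = [Cd^2+][OH^-]^2
Precipitation begins when Q = Ksp. With [Cd^2+] = 0.0316 M:
8.03 × 10^-15 = (0.0316) × [OH^-]^2
[OH^-] = (8.03 × 10^-15 / 3.16 × 10^-2)^(1/2) = 5.04 x 10^-7 M

[OH^-] = 5.04 × 10^-7 M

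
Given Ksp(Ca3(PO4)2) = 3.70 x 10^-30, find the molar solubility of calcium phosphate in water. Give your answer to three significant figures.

Ca3(PO4)2(s) <=> 3 Ca^2+ + 2 PO4^3-
Ksp = [Ca^2+]^3[PO4^3-]^2
With molar solubility s: [Ca^2+] = 3s, [PO4^3-] = 2s.
Substituting: Ksp = (3s)^3(2s)^2 = 108s^5
Solving, s = (3.70 x 10^-30/108)^(1/5) = 5.09 × 10^-7 M

5.09e-7 M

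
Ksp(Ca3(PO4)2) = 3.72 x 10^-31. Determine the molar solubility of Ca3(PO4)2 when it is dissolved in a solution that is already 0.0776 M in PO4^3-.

Ca3(PO4)2(s) ⇌ 3 Ca^2+(aq) + 2 PO4^3-(aq)
Ksp = [Ca^2+]^3[PO4^3-]^2
Let s = moles of Ca3(PO4)2 that dissolve per litre. [Ca^2+] = 3s, [PO4^3-] = 0.0776 + 2s ≈ 0.0776 (Ksp is small, so little additional dissolves).
Ksp ≈ (3s)^3 × (0.0776)^2
s = 1.32 x 10^-10 M
Check: 2s = 2.6 x 10^-10 ≪ 0.0776, so the approximation is valid.

1.32 × 10^-10 M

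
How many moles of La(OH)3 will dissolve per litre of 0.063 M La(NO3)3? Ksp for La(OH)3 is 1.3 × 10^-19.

s = 4.2e-7 M

La(OH)3(s) <=> La^3+ + 3 OH^-
Ksp = [La^3+][OH^-]^3
If s mol/L dissolves here, [La^3+] = 0.063 + s ≈ 0.063, [OH^-] = 3s (common-ion effect: La^3+ is already 0.063 M).
Ksp ≈ 0.063 × (3s)^3
s = 4.2 × 10^-7 M
Check: s = 4.2 × 10^-7 ≪ 0.063, so the approximation is valid.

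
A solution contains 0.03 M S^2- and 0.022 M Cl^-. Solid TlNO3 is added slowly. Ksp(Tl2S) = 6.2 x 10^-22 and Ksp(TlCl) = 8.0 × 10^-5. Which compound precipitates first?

Tl2S

Each salt begins to precipitate when Q = Ksp, i.e. when [Tl^+] reaches its threshold.
For Tl2S: 6.2 x 10^-22 = 0.03 × [Tl^+]^2  ⇒  [Tl^+] = 1.4 × 10^-10 M.
For TlCl: 8.0 × 10^-5 = 0.022 × [Tl^+]  ⇒  [Tl^+] = 3.6 x 10^-3 M.
The salt with the lower threshold [Tl^+] precipitates first: Tl2S.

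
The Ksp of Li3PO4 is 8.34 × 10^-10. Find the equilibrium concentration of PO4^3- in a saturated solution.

Li3PO4(s) <=> 3 Li^+(aq) + PO4^3-(aq)
Ksp = [Li^+]^3[PO4^3-]
For each mole of Li3PO4 that dissolves: [Li^+] = 3s, [PO4^3-] = s.
So Ksp = (3s)^3 × s = 27s^4
s^4 = 8.34 × 10^-10 / 27, so s = 2.357 x 10^-3 M
[PO4^3-] = s = 2.36 x 10^-3 M

[PO4^3-] = 2.36 × 10^-3 M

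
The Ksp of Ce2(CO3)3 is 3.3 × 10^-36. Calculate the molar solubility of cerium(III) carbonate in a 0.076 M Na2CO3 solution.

Ce2(CO3)3(s) ⇌ 2 Ce^3+ + 3 CO3^2-
Ksp = [Ce^3+]^2[CO3^2-]^3
Let s = moles of Ce2(CO3)3 that dissolve per litre. [Ce^3+] = 2s, [CO3^2-] = 0.076 + 3s ≈ 0.076 (Ksp is small, so little additional dissolves).
Ksp ≈ (2s)^2 × (0.076)^3
s = 4.3 × 10^-17 M
Check: 3s = 1.3 x 10^-16 ≪ 0.076, so the approximation is valid.

s ≈ 4.3 × 10^-17 M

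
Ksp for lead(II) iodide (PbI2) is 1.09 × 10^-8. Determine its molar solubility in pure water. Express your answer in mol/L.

PbI2(s) ⇌ Pb^2+ + 2 I^-
Ksp = [Pb^2+][I^-]^2
For each mole of PbI2 that dissolves: [Pb^2+] = s, [I^-] = 2s.
Ksp = s(2s)^2 = 4s^3
Solving, s = (1.09 × 10^-8/4)^(1/3) = 1.40 × 10^-3 M

s ≈ 1.40 × 10^-3 M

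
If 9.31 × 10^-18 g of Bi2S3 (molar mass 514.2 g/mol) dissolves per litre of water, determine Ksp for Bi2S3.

Molar solubility s = (9.31 x 10^-18 g/L) / (514.2 g/mol) = 1.811 × 10^-20 M.
Bi2S3(s) ⇌ 2 Bi^3+ + 3 S^2-
Let s = molar solubility. Then [Bi^3+] = 2s and [S^2-] = 3s.
Ksp = [Bi^3+]^2[S^2-]^3
So Ksp = (2s)^2 × (3s)^3 = 108s^5
Ksp = 108 × (1.811 × 10^-20)^5 = 2.10 × 10^-97

Ksp = 2.10 x 10^-97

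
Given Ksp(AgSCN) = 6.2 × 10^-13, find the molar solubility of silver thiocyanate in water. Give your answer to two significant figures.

7.9 x 10^-7 M

AgSCN(s) ⇌ Ag^+(aq) + SCN^-(aq)
Ksp = [Ag^+][SCN^-]
For each mole of AgSCN that dissolves: [Ag^+] = s, [SCN^-] = s.
Ksp = s × s = s^2
s = (6.2 × 10^-13)^(1/2) = 7.9 × 10^-7 M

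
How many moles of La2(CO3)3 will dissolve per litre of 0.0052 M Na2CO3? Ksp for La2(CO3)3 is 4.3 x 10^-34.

La2(CO3)3(s) <=> 2 La^3+ + 3 CO3^2-
Ksp = [La^3+]^2[CO3^2-]^3
Let s = moles of La2(CO3)3 that dissolve per litre. [La^3+] = 2s, [CO3^2-] = 0.0052 + 3s ≈ 0.0052 (common-ion effect: CO3^2- is already 0.0052 M).
Ksp ≈ (2s)^2 × (0.0052)^3
s = 2.8 × 10^-14 M
Check: 3s = 8.3 x 10^-14 ≪ 0.0052, so the approximation is valid.

s ≈ 2.8 x 10^-14 M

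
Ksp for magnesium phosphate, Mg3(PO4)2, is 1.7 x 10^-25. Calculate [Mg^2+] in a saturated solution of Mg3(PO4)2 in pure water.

1.3e-5 M

Mg3(PO4)2(s) ⇌ 3 Mg^2+(aq) + 2 PO4^3-(aq)
Ksp = [Mg^2+]^3[PO4^3-]^2
For each mole of Mg3(PO4)2 that dissolves: [Mg^2+] = 3s, [PO4^3-] = 2s.
Substituting: Ksp = (3s)^3(2s)^2 = 108s^5
s = (1.7 x 10^-25 / 108)^(1/5) = 4.36 x 10^-6 M
[Mg^2+] = 3s = 1.3 × 10^-5 M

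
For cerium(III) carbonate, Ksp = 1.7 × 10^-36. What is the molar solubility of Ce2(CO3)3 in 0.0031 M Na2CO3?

Ce2(CO3)3(s) ⇌ 2 Ce^3+ + 3 CO3^2-
Ksp = [Ce^3+]^2[CO3^2-]^3
Let s = moles of Ce2(CO3)3 that dissolve per litre. [Ce^3+] = 2s, [CO3^2-] = 0.0031 + 3s ≈ 0.0031 (common-ion effect: CO3^2- is already 0.0031 M).
Ksp ≈ (2s)^2 × (0.0031)^3
s = 3.8 × 10^-15 M
Check: 3s = 1.1 x 10^-14 ≪ 0.0031, so the approximation is valid.

s = 3.8 × 10^-15 M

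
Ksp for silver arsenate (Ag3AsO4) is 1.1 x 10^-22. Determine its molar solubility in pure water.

Ag3AsO4(s) ⇌ 3 Ag^+ + AsO4^3-
Ksp = [Ag^+]^3[AsO4^3-]
If s mol/L of Ag3AsO4 dissolves, [Ag^+] = 3s and [AsO4^3-] = s.
Substituting: Ksp = (3s)^3s = 27s^4
s^4 = 1.1 x 10^-22 / 27, so s = 1.4 x 10^-6 M

1.4 × 10^-6 M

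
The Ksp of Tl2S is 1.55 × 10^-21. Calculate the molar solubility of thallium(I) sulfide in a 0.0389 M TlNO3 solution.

Tl2S(s) ⇌ 2 Tl^+(aq) + S^2-(aq)
Ksp = [Tl^+]^2[S^2-]
If s mol/L dissolves here, [Tl^+] = 0.0389 + 2s ≈ 0.0389, [S^2-] = s (Ksp is small, so little additional dissolves).
Ksp ≈ (0.0389)^2 × s
s = 1.02 × 10^-18 M
Check: 2s = 2.0 x 10^-18 ≪ 0.0389, so the approximation is valid.

1.02 × 10^-18 M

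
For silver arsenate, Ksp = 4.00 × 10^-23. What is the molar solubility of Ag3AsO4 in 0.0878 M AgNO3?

Ag3AsO4(s) ⇌ 3 Ag^+(aq) + AsO4^3-(aq)
Ksp = [Ag^+]^3[AsO4^3-]
Let s be the molar solubility in this solution. [Ag^+] = 0.0878 + 3s ≈ 0.0878, [AsO4^3-] = s (Ksp is small, so little additional dissolves).
Ksp ≈ (0.0878)^3 × s
s = 5.91 × 10^-20 M
Check: 3s = 1.8 × 10^-19 ≪ 0.0878, so the approximation is valid.

s ≈ 5.91 x 10^-20 M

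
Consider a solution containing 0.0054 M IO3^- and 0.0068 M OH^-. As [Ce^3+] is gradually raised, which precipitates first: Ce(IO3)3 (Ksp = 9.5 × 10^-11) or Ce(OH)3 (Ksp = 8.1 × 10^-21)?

Each salt begins to precipitate when Q = Ksp, i.e. when [Ce^3+] reaches its threshold.
For Ce(IO3)3: 9.5 × 10^-11 = (0.0054)^3 × [Ce^3+]  ⇒  [Ce^3+] = 6.0 × 10^-4 M.
For Ce(OH)3: 8.1 × 10^-21 = (0.0068)^3 × [Ce^3+]  ⇒  [Ce^3+] = 2.6 × 10^-14 M.
The salt with the lower threshold [Ce^3+] precipitates first: Ce(OH)3.

Ce(OH)3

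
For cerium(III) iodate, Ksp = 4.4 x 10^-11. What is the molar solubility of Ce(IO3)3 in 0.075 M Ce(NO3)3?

s = 2.8e-4 M

Ce(IO3)3(s) ⇌ Ce^3+ + 3 IO3^-
Ksp = [Ce^3+][IO3^-]^3
Let s be the molar solubility in this solution. [Ce^3+] = 0.075 + s ≈ 0.075, [IO3^-] = 3s (Ksp is small, so little additional dissolves).
Ksp ≈ 0.075 × (3s)^3
s = 2.8 × 10^-4 M
Check: s = 2.8 x 10^-4 ≪ 0.075, so the approximation is valid.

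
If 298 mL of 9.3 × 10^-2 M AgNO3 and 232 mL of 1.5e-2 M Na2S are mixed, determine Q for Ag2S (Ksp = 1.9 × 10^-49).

1.8 × 10^-5

Total volume = 298 + 232 = 530 mL.
[Ag^+] = 9.3 × 10^-2 × (298/530) = 5.23 × 10^-2 M
[S^2-] = 1.5 × 10^-2 × (232/530) = 6.57 × 10^-3 M
Ag2S(s) ⇌ 2 Ag^+(aq) + S^2-(aq), so Q = [Ag^+]^2[S^2-]
Q = (5.23 × 10^-2)^2(6.57 × 10^-3) = 1.8 × 10^-5
Q > Ksp, so Ag2S will precipitate.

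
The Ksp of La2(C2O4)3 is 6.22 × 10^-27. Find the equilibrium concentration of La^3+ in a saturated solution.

La2(C2O4)3(s) ⇌ 2 La^3+ + 3 C2O4^2-
Ksp = [La^3+]^2[C2O4^2-]^3
Let s = molar solubility. Then [La^3+] = 2s and [C2O4^2-] = 3s.
So Ksp = (2s)^2 × (3s)^3 = 108s^5
s^5 = 6.22 × 10^-27 / 108, so s = 2.249 × 10^-6 M
[La^3+] = 2s = 4.50 × 10^-6 M

[La^3+] ≈ 4.50 × 10^-6 M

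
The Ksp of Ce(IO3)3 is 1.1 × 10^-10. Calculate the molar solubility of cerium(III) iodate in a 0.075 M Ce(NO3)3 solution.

Ce(IO3)3(s) ⇌ Ce^3+ + 3 IO3^-
Ksp = [Ce^3+][IO3^-]^3
Let s = moles of Ce(IO3)3 that dissolve per litre. [Ce^3+] = 0.075 + s ≈ 0.075, [IO3^-] = 3s (common-ion effect: Ce^3+ is already 0.075 M).
Ksp ≈ 0.075 × (3s)^3
s = 3.8 × 10^-4 M
Check: s = 3.8 × 10^-4 ≪ 0.075, so the approximation is valid.

s ≈ 3.8 × 10^-4 M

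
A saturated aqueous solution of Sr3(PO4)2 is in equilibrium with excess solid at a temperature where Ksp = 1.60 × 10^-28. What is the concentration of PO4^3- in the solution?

Sr3(PO4)2(s) ⇌ 3 Sr^2+(aq) + 2 PO4^3-(aq)
Ksp = [Sr^2+]^3[PO4^3-]^2
With molar solubility s: [Sr^2+] = 3s, [PO4^3-] = 2s.
Ksp = (3s)^3(2s)^2 = 108s^5
Solving, s = (1.60 × 10^-28/108)^(1/5) = 1.082 × 10^-6 M
[PO4^3-] = 2s = 2.16 × 10^-6 M

[PO4^3-] ≈ 2.16 × 10^-6 M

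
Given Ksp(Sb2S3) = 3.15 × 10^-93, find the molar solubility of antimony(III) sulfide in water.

Sb2S3(s) ⇌ 2 Sb^3+ + 3 S^2-
Ksp = [Sb^3+]^2[S^2-]^3
For each mole of Sb2S3 that dissolves: [Sb^3+] = 2s, [S^2-] = 3s.
Ksp = (2s)^2(3s)^3 = 108s^5
s^5 = 3.15 × 10^-93 / 108, so s = 1.24 × 10^-19 M

s ≈ 1.24e-19 M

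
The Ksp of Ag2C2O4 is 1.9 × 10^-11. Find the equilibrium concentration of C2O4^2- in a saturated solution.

1.7e-4 M

Ag2C2O4(s) ⇌ 2 Ag^+(aq) + C2O4^2-(aq)
Ksp = [Ag^+]^2[C2O4^2-]
With molar solubility s: [Ag^+] = 2s, [C2O4^2-] = s.
So Ksp = (2s)^2 × s = 4s^3
s^3 = 1.9 × 10^-11 / 4, so s = 1.68 × 10^-4 M
[C2O4^2-] = s = 1.7 × 10^-4 M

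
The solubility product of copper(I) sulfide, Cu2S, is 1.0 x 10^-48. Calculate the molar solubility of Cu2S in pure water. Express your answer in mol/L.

Cu2S(s) ⇌ 2 Cu^+(aq) + S^2-(aq)
Ksp = [Cu^+]^2[S^2-]
If s mol/L of Cu2S dissolves, [Cu^+] = 2s and [S^2-] = s.
Substituting: Ksp = (2s)^2s = 4s^3
s = (1.0 x 10^-48 / 4)^(1/3) = 6.3 × 10^-17 M

s ≈ 6.3 × 10^-17 M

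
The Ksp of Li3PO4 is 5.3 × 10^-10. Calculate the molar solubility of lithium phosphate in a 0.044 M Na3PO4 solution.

s ≈ 7.6 × 10^-4 M

Li3PO4(s) ⇌ 3 Li^+(aq) + PO4^3-(aq)
Ksp = [Li^+]^3[PO4^3-]
Let s = moles of Li3PO4 that dissolve per litre. [Li^+] = 3s, [PO4^3-] = 0.044 + s ≈ 0.044 (common-ion effect: PO4^3- is already 0.044 M).
Ksp ≈ (3s)^3 × 0.044
s = 7.6 x 10^-4 M
Check: s = 7.6 × 10^-4 ≪ 0.044, so the approximation is valid.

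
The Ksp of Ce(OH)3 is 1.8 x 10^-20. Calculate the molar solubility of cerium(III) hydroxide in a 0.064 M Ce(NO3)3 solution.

2.2e-7 M

Ce(OH)3(s) ⇌ Ce^3+(aq) + 3 OH^-(aq)
Ksp = [Ce^3+][OH^-]^3
Let s = moles of Ce(OH)3 that dissolve per litre. [Ce^3+] = 0.064 + s ≈ 0.064, [OH^-] = 3s (Ksp is small, so little additional dissolves).
Ksp ≈ 0.064 × (3s)^3
s = 2.2 × 10^-7 M
Check: s = 2.2 x 10^-7 ≪ 0.064, so the approximation is valid.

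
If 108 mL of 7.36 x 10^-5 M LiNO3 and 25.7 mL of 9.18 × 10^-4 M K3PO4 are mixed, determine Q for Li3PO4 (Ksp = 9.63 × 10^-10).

Total volume = 108 + 25.7 = 133.7 mL.
[Li^+] = 7.36 × 10^-5 × (108/133.7) = 5.945 × 10^-5 M
[PO4^3-] = 9.18 × 10^-4 × (25.7/133.7) = 1.765 × 10^-4 M
Li3PO4(s) ⇌ 3 Li^+(aq) + PO4^3-(aq), so Q = [Li^+]^3[PO4^3-]
Q = (5.945 x 10^-5)^3(1.765 × 10^-4) = 3.71 × 10^-17
Q < Ksp, so no precipitate of Li3PO4 forms.

Q = 3.71 × 10^-17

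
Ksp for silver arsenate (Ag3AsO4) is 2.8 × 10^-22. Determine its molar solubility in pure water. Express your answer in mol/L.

Ag3AsO4(s) ⇌ 3 Ag^+ + AsO4^3-
Ksp = [Ag^+]^3[AsO4^3-]
Let s = molar solubility. Then [Ag^+] = 3s and [AsO4^3-] = s.
So Ksp = (3s)^3 × s = 27s^4
Solving, s = (2.8 × 10^-22/27)^(1/4) = 1.8 × 10^-6 M

s ≈ 1.8 × 10^-6 M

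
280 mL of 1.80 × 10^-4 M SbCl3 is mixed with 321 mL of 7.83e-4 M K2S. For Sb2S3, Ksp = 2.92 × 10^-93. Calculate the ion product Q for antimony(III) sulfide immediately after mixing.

Total volume = 280 + 321 = 601 mL.
[Sb^3+] = 1.80 x 10^-4 × (280/601) = 8.386 × 10^-5 M
[S^2-] = 7.83 × 10^-4 × (321/601) = 4.182 × 10^-4 M
Sb2S3(s) <=> 2 Sb^3+(aq) + 3 S^2-(aq), so Q = [Sb^3+]^2[S^2-]^3
Q = (8.386 × 10^-5)^2(4.182 × 10^-4)^3 = 5.14 x 10^-19
Q > Ksp, so Sb2S3 will precipitate.

5.14 × 10^-19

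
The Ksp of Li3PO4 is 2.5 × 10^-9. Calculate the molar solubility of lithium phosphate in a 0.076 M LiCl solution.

Li3PO4(s) ⇌ 3 Li^+ + PO4^3-
Ksp = [Li^+]^3[PO4^3-]
If s mol/L dissolves here, [Li^+] = 0.076 + 3s ≈ 0.076, [PO4^3-] = s (Ksp is small, so little additional dissolves).
Ksp ≈ (0.076)^3 × s
s = 5.7 × 10^-6 M
Check: 3s = 1.7 × 10^-5 ≪ 0.076, so the approximation is valid.

s = 5.7e-6 M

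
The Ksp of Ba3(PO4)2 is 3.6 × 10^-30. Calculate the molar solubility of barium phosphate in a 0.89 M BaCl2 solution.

Ba3(PO4)2(s) ⇌ 3 Ba^2+(aq) + 2 PO4^3-(aq)
Ksp = [Ba^2+]^3[PO4^3-]^2
Let s be the molar solubility in this solution. [Ba^2+] = 0.89 + 3s ≈ 0.89, [PO4^3-] = 2s (Ksp is small, so little additional dissolves).
Ksp ≈ (0.89)^3 × (2s)^2
s = 1.1 × 10^-15 M
Check: 3s = 3.4 x 10^-15 ≪ 0.89, so the approximation is valid.

1.1 × 10^-15 M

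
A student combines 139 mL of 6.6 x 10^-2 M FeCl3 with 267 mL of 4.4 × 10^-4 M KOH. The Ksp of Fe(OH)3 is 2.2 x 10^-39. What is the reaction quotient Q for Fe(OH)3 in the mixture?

Q ≈ 5.5 × 10^-13

Total volume = 139 + 267 = 406 mL.
[Fe^3+] = 6.6 × 10^-2 × (139/406) = 2.26 × 10^-2 M
[OH^-] = 4.4 x 10^-4 × (267/406) = 2.89 × 10^-4 M
Fe(OH)3(s) ⇌ Fe^3+(aq) + 3 OH^-(aq), so Q = [Fe^3+][OH^-]^3
Q = (2.26 × 10^-2)(2.89 x 10^-4)^3 = 5.5 × 10^-13
Q > Ksp, so Fe(OH)3 will precipitate.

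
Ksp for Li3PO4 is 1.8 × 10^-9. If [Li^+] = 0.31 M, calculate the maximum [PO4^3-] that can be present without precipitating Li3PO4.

[PO4^3-] = 6.0 × 10^-8 M

Li3PO4(s) ⇌ 3 Li^+(aq) + PO4^3-(aq)
Ksp = [Li^+]^3[PO4^3-]
Precipitation begins when Q = Ksp. With [Li^+] = 0.31 M:
1.8 × 10^-9 = (0.31)^3 × [PO4^3-]
[PO4^3-] = (1.8 × 10^-9 / 2.98 × 10^-2) = 6.0 x 10^-8 M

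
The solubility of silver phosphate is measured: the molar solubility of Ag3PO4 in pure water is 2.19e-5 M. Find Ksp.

Ag3PO4(s) <=> 3 Ag^+ + PO4^3-
For each mole of Ag3PO4 that dissolves: [Ag^+] = 3s, [PO4^3-] = s.
Ksp = [Ag^+]^3[PO4^3-]
So Ksp = (3s)^3 × s = 27s^4
With s = 2.19 × 10^-5: Ksp = 6.21 x 10^-18

Ksp ≈ 6.21e-18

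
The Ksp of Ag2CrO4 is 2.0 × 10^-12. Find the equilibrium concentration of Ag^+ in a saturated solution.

[Ag^+] = 1.6 × 10^-4 M

Ag2CrO4(s) ⇌ 2 Ag^+ + CrO4^2-
Ksp = [Ag^+]^2[CrO4^2-]
Let s = molar solubility. Then [Ag^+] = 2s and [CrO4^2-] = s.
So Ksp = (2s)^2 × s = 4s^3
s = (2.0 × 10^-12 / 4)^(1/3) = 7.94 x 10^-5 M
[Ag^+] = 2s = 1.6 × 10^-4 M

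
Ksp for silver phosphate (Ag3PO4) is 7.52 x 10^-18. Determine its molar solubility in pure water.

Ag3PO4(s) ⇌ 3 Ag^+(aq) + PO4^3-(aq)
Ksp = [Ag^+]^3[PO4^3-]
If s mol/L of Ag3PO4 dissolves, [Ag^+] = 3s and [PO4^3-] = s.
Ksp = (3s)^3s = 27s^4
Solving, s = (7.52 x 10^-18/27)^(1/4) = 2.30 × 10^-5 M

2.30 × 10^-5 M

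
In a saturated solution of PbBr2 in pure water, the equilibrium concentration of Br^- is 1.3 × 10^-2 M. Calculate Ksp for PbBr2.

PbBr2(s) ⇌ Pb^2+ + 2 Br^-
Stoichiometry gives [Pb^2+] = (1/2)[Br^-] = 6.50 × 10^-3 M.
Ksp = [Pb^2+][Br^-]^2
Ksp = 6.50 × 10^-3 × (1.3 x 10^-2)^2 = 1.1 × 10^-6

Ksp ≈ 1.1 × 10^-6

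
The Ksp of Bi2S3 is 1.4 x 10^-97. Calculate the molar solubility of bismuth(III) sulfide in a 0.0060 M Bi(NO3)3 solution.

s = 5.2e-32 M

Bi2S3(s) ⇌ 2 Bi^3+(aq) + 3 S^2-(aq)
Ksp = [Bi^3+]^2[S^2-]^3
If s mol/L dissolves here, [Bi^3+] = 0.0060 + 2s ≈ 0.0060, [S^2-] = 3s (since Bi^3+ from Bi(NO3)3 dominates).
Ksp ≈ (0.0060)^2 × (3s)^3
s = 5.2 x 10^-32 M
Check: 2s = 1.0 × 10^-31 ≪ 0.0060, so the approximation is valid.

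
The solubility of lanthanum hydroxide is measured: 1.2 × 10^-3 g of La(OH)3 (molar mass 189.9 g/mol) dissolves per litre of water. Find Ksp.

Ksp ≈ 4.3 × 10^-20

Molar solubility s = (1.2 × 10^-3 g/L) / (189.9 g/mol) = 6.32 × 10^-6 M.
La(OH)3(s) <=> La^3+ + 3 OH^-
If s mol/L of La(OH)3 dissolves, [La^3+] = s and [OH^-] = 3s.
Ksp = [La^3+][OH^-]^3
Ksp = s(3s)^3 = 27s^4
Ksp = 27 × (6.32 × 10^-6)^4 = 4.3 × 10^-20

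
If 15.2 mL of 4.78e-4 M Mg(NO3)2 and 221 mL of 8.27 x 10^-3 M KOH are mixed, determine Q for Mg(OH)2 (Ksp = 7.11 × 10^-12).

1.84 × 10^-9

Total volume = 15.2 + 221 = 236.2 mL.
[Mg^2+] = 4.78 × 10^-4 × (15.2/236.2) = 3.076 × 10^-5 M
[OH^-] = 8.27 × 10^-3 × (221/236.2) = 7.738 x 10^-3 M
Mg(OH)2(s) <=> Mg^2+ + 2 OH^-, so Q = [Mg^2+][OH^-]^2
Q = (3.076 × 10^-5)(7.738 × 10^-3)^2 = 1.84 x 10^-9
Q > Ksp, so Mg(OH)2 will precipitate.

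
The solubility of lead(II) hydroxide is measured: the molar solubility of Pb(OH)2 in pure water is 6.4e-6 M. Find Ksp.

1.0 x 10^-15

Pb(OH)2(s) ⇌ Pb^2+ + 2 OH^-
With molar solubility s: [Pb^2+] = s, [OH^-] = 2s.
Ksp = [Pb^2+][OH^-]^2
Substituting: Ksp = s(2s)^2 = 4s^3
Ksp = 4 × (6.4 × 10^-6)^3 = 1.0 × 10^-15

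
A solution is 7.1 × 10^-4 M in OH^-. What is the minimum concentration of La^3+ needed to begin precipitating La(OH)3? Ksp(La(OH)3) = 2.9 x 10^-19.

La(OH)3(s) <=> La^3+ + 3 OH^-
Ksp = [La^3+][OH^-]^3
Precipitation begins when Q = Ksp. With [OH^-] = 7.1 × 10^-4 M:
2.9 x 10^-19 = (7.1 × 10^-4)^3 × [La^3+]
[La^3+] = (2.9 x 10^-19 / 3.58 x 10^-10) = 8.1 × 10^-10 M

[La^3+] = 8.1e-10 M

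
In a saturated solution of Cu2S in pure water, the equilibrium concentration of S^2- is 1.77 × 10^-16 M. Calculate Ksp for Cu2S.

Cu2S(s) ⇌ 2 Cu^+(aq) + S^2-(aq)
Stoichiometry gives [Cu^+] = (2/1)[S^2-] = 3.540 × 10^-16 M.
Ksp = [Cu^+]^2[S^2-]
Ksp = (3.540 × 10^-16)^2 × 1.77 x 10^-16 = 2.22 × 10^-47

2.22 x 10^-47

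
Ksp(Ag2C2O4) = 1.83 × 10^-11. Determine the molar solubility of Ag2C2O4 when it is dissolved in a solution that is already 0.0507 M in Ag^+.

Ag2C2O4(s) ⇌ 2 Ag^+ + C2O4^2-
Ksp = [Ag^+]^2[C2O4^2-]
If s mol/L dissolves here, [Ag^+] = 0.0507 + 2s ≈ 0.0507, [C2O4^2-] = s (Ksp is small, so little additional dissolves).
Ksp ≈ (0.0507)^2 × s
s = 7.12 × 10^-9 M
Check: 2s = 1.4 × 10^-8 ≪ 0.0507, so the approximation is valid.

s = 7.12e-9 M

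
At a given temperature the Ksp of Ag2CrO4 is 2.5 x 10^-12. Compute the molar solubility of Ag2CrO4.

Ag2CrO4(s) <=> 2 Ag^+(aq) + CrO4^2-(aq)
Ksp = [Ag^+]^2[CrO4^2-]
If s mol/L of Ag2CrO4 dissolves, [Ag^+] = 2s and [CrO4^2-] = s.
Ksp = (2s)^2s = 4s^3
s^3 = 2.5 x 10^-12 / 4, so s = 8.5 x 10^-5 M

8.5 × 10^-5 M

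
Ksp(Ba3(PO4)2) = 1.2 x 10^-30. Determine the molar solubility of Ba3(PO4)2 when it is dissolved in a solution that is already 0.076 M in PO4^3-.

Ba3(PO4)2(s) ⇌ 3 Ba^2+(aq) + 2 PO4^3-(aq)
Ksp = [Ba^2+]^3[PO4^3-]^2
Let s be the molar solubility in this solution. [Ba^2+] = 3s, [PO4^3-] = 0.076 + 2s ≈ 0.076 (since the PO4^3- already present dominates).
Ksp ≈ (3s)^3 × (0.076)^2
s = 2.0 × 10^-10 M
Check: 2s = 3.9 × 10^-10 ≪ 0.076, so the approximation is valid.

2.0e-10 M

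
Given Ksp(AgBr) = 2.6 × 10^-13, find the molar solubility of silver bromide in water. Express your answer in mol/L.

AgBr(s) <=> Ag^+(aq) + Br^-(aq)
Ksp = [Ag^+][Br^-]
For each mole of AgBr that dissolves: [Ag^+] = s, [Br^-] = s.
Ksp = s^2
s = (2.6 × 10^-13)^(1/2) = 5.1 × 10^-7 M

5.1 × 10^-7 M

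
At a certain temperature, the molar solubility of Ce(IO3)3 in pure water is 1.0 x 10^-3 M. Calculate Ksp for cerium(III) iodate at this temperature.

Ksp ≈ 2.7 × 10^-11

Ce(IO3)3(s) <=> Ce^3+(aq) + 3 IO3^-(aq)
With molar solubility s: [Ce^3+] = s, [IO3^-] = 3s.
Ksp = [Ce^3+][IO3^-]^3
So Ksp = s × (3s)^3 = 27s^4
Ksp = 27 × (1.0 × 10^-3)^4 = 2.7 × 10^-11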